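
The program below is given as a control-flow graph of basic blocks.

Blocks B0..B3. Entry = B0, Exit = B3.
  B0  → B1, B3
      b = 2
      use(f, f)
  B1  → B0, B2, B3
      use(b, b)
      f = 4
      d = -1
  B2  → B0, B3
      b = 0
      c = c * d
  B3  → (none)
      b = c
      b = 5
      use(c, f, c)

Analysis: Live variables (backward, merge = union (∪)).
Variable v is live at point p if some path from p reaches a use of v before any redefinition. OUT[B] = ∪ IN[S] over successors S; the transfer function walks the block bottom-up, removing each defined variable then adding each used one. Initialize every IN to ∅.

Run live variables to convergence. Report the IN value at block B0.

Fixpoint table:
  B0:   IN={c, f}   OUT={b, c, f}
  B1:   IN={b, c}   OUT={c, d, f}
  B2:   IN={c, d, f}   OUT={c, f}
  B3:   IN={c, f}   OUT={}

Merge at B0: OUT[B0] = IN[B1] ⊔ IN[B3] = {b, c, f}
Applying B0's transfer function to that OUT value gives IN[B0] (row B0 above).

Answer: {c, f}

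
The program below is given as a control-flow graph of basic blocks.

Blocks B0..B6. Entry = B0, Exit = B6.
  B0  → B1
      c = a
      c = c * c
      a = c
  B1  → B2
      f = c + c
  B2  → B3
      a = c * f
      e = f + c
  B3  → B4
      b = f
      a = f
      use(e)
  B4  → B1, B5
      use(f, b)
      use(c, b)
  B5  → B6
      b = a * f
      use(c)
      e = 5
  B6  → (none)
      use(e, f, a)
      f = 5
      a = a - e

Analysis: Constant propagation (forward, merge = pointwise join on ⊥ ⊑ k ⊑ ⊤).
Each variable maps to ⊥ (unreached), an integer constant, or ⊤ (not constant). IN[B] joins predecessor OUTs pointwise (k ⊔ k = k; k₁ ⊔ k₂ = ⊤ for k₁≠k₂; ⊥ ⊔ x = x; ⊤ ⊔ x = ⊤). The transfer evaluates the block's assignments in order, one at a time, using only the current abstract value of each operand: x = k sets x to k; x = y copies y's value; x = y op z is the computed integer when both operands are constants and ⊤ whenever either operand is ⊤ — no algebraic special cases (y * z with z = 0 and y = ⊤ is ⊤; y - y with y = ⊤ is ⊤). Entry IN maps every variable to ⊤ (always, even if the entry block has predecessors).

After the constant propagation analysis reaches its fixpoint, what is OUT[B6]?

Fixpoint table:
  B0: | IN=(all ⊤) | OUT=(all ⊤)
  B1: | IN=(all ⊤) | OUT=(all ⊤)
  B2: | IN=(all ⊤) | OUT=(all ⊤)
  B3: | IN=(all ⊤) | OUT=(all ⊤)
  B4: | IN=(all ⊤) | OUT=(all ⊤)
  B5: | IN=(all ⊤) | OUT={e:5; rest ⊤}
  B6: | IN={e:5; rest ⊤} | OUT={e:5, f:5; rest ⊤}

Merge at B6: IN[B6] = OUT[B5] = {a: ⊤, b: ⊤, c: ⊤, d: ⊤, e: 5, f: ⊤}
Applying B6's transfer function to that IN value gives OUT[B6] (row B6 above).

Answer: {a: ⊤, b: ⊤, c: ⊤, d: ⊤, e: 5, f: 5}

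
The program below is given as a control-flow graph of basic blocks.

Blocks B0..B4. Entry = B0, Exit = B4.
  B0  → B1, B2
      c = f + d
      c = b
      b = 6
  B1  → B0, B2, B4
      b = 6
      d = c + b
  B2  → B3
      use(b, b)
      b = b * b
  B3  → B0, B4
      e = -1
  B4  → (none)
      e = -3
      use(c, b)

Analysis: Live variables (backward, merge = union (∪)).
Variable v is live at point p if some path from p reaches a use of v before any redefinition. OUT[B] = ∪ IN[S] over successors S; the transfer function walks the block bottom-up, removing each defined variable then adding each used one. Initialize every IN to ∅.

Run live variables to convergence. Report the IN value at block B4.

Answer: {b, c}

Derivation:
Fixpoint table:
  B0: | IN={b, d, f} | OUT={b, c, d, f}
  B1: | IN={c, f} | OUT={b, c, d, f}
  B2: | IN={b, c, d, f} | OUT={b, c, d, f}
  B3: | IN={b, c, d, f} | OUT={b, c, d, f}
  B4: | IN={b, c} | OUT={}

B4 is the boundary node: OUT[B4] = {}
Applying B4's transfer function to that OUT value gives IN[B4] (row B4 above).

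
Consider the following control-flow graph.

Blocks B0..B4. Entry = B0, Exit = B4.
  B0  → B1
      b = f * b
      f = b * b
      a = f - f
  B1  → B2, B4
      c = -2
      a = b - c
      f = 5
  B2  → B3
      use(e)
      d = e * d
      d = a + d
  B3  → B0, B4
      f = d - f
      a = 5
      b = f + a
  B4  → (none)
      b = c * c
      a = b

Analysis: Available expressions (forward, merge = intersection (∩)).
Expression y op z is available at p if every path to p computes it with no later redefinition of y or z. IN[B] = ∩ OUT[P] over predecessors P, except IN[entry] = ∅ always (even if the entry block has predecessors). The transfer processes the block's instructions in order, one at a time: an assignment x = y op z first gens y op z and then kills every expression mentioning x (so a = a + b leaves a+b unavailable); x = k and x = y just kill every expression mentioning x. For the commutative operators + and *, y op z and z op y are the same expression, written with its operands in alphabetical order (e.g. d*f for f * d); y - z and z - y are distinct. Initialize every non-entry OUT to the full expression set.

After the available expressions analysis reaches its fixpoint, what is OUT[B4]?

Answer: {c*c}

Derivation:
Converged values:
  B0:  IN={}  OUT={b*b, f-f}
  B1:  IN={b*b, f-f}  OUT={b*b, b-c}
  B2:  IN={b*b, b-c}  OUT={b*b, b-c}
  B3:  IN={b*b, b-c}  OUT={a+f}
  B4:  IN={}  OUT={c*c}

Merge at B4: IN[B4] = OUT[B1] ∩ OUT[B3] = {}
Applying B4's transfer function to that IN value gives OUT[B4] (row B4 above).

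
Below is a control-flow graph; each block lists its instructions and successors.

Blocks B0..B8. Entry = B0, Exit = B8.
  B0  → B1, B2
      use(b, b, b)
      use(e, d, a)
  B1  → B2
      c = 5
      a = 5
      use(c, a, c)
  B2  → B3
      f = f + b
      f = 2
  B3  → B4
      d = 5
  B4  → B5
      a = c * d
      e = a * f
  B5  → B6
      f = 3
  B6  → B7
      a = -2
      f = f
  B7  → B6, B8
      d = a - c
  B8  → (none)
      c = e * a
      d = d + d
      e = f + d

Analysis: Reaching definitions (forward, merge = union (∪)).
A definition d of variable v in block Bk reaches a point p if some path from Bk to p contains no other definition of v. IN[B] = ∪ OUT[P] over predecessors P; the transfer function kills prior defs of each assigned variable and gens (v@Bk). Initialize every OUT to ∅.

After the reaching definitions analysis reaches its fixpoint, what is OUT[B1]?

Answer: {a@B1, c@B1}

Trace:
Fixpoint table:
  B0:   IN={}   OUT={}
  B1:   IN={}   OUT={a@B1, c@B1}
  B2:   IN={a@B1, c@B1}   OUT={a@B1, c@B1, f@B2}
  B3:   IN={a@B1, c@B1, f@B2}   OUT={a@B1, c@B1, d@B3, f@B2}
  B4:   IN={a@B1, c@B1, d@B3, f@B2}   OUT={a@B4, c@B1, d@B3, e@B4, f@B2}
  B5:   IN={a@B4, c@B1, d@B3, e@B4, f@B2}   OUT={a@B4, c@B1, d@B3, e@B4, f@B5}
  B6:   IN={a@B4, a@B6, c@B1, d@B3, d@B7, e@B4, f@B5, f@B6}   OUT={a@B6, c@B1, d@B3, d@B7, e@B4, f@B6}
  B7:   IN={a@B6, c@B1, d@B3, d@B7, e@B4, f@B6}   OUT={a@B6, c@B1, d@B7, e@B4, f@B6}
  B8:   IN={a@B6, c@B1, d@B7, e@B4, f@B6}   OUT={a@B6, c@B8, d@B8, e@B8, f@B6}

Merge at B1: IN[B1] = OUT[B0] = {}
Applying B1's transfer function to that IN value gives OUT[B1] (row B1 above).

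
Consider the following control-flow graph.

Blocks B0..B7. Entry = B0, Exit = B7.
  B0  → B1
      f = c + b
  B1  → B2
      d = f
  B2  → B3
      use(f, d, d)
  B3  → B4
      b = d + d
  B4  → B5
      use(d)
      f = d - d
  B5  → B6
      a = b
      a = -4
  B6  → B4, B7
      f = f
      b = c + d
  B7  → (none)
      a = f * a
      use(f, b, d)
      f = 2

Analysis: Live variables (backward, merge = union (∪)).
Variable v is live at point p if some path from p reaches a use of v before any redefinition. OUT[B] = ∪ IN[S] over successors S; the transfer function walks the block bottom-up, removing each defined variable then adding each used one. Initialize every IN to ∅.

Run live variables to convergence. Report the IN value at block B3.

Converged values:
  B0: | IN={b, c} | OUT={c, f}
  B1: | IN={c, f} | OUT={c, d, f}
  B2: | IN={c, d, f} | OUT={c, d}
  B3: | IN={c, d} | OUT={b, c, d}
  B4: | IN={b, c, d} | OUT={b, c, d, f}
  B5: | IN={b, c, d, f} | OUT={a, c, d, f}
  B6: | IN={a, c, d, f} | OUT={a, b, c, d, f}
  B7: | IN={a, b, d, f} | OUT={}

Merge at B3: OUT[B3] = IN[B4] = {b, c, d}
Applying B3's transfer function to that OUT value gives IN[B3] (row B3 above).

Answer: {c, d}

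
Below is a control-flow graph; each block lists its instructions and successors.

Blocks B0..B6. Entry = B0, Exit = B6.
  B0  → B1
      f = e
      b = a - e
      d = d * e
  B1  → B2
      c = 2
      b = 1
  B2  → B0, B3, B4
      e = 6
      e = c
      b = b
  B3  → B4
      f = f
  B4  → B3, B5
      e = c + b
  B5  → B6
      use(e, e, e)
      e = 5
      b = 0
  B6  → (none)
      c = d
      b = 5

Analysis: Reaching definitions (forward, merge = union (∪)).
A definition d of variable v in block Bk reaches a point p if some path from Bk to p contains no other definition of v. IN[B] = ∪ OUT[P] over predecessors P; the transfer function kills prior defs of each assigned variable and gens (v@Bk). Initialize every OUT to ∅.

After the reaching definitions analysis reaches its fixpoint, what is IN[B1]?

Answer: {b@B0, c@B1, d@B0, e@B2, f@B0}

Working:
Converged values:
  B0:   IN={b@B2, c@B1, d@B0, e@B2, f@B0}   OUT={b@B0, c@B1, d@B0, e@B2, f@B0}
  B1:   IN={b@B0, c@B1, d@B0, e@B2, f@B0}   OUT={b@B1, c@B1, d@B0, e@B2, f@B0}
  B2:   IN={b@B1, c@B1, d@B0, e@B2, f@B0}   OUT={b@B2, c@B1, d@B0, e@B2, f@B0}
  B3:   IN={b@B2, c@B1, d@B0, e@B2, e@B4, f@B0, f@B3}   OUT={b@B2, c@B1, d@B0, e@B2, e@B4, f@B3}
  B4:   IN={b@B2, c@B1, d@B0, e@B2, e@B4, f@B0, f@B3}   OUT={b@B2, c@B1, d@B0, e@B4, f@B0, f@B3}
  B5:   IN={b@B2, c@B1, d@B0, e@B4, f@B0, f@B3}   OUT={b@B5, c@B1, d@B0, e@B5, f@B0, f@B3}
  B6:   IN={b@B5, c@B1, d@B0, e@B5, f@B0, f@B3}   OUT={b@B6, c@B6, d@B0, e@B5, f@B0, f@B3}

Merge at B1: IN[B1] = OUT[B0] = {b@B0, c@B1, d@B0, e@B2, f@B0}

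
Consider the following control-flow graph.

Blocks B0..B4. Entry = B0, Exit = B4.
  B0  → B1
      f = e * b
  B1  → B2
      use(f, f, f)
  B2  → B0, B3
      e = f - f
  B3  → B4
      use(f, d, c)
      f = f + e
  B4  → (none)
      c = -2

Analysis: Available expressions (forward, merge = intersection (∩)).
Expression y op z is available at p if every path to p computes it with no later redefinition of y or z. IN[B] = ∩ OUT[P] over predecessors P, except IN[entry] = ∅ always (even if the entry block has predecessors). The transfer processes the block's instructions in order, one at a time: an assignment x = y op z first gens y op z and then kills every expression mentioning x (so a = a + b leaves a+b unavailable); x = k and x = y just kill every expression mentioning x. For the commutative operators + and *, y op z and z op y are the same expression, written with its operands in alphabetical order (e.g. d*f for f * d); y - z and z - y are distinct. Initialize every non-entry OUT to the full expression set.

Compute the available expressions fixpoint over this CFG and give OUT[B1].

Answer: {b*e}

Trace:
Per-block solution:
  B0: | IN={} | OUT={b*e}
  B1: | IN={b*e} | OUT={b*e}
  B2: | IN={b*e} | OUT={f-f}
  B3: | IN={f-f} | OUT={}
  B4: | IN={} | OUT={}

Merge at B1: IN[B1] = OUT[B0] = {b*e}
Applying B1's transfer function to that IN value gives OUT[B1] (row B1 above).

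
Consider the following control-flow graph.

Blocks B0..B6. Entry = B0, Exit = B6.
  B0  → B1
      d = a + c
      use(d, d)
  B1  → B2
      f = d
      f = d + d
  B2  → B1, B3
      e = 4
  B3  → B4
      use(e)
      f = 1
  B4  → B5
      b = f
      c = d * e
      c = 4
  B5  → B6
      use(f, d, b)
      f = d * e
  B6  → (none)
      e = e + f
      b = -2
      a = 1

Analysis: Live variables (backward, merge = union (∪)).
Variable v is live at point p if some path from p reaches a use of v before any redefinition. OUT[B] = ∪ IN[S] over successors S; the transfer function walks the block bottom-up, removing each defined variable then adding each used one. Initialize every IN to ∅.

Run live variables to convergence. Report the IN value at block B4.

Answer: {d, e, f}

Derivation:
Per-block solution:
  B0:   IN={a, c}   OUT={d}
  B1:   IN={d}   OUT={d}
  B2:   IN={d}   OUT={d, e}
  B3:   IN={d, e}   OUT={d, e, f}
  B4:   IN={d, e, f}   OUT={b, d, e, f}
  B5:   IN={b, d, e, f}   OUT={e, f}
  B6:   IN={e, f}   OUT={}

Merge at B4: OUT[B4] = IN[B5] = {b, d, e, f}
Applying B4's transfer function to that OUT value gives IN[B4] (row B4 above).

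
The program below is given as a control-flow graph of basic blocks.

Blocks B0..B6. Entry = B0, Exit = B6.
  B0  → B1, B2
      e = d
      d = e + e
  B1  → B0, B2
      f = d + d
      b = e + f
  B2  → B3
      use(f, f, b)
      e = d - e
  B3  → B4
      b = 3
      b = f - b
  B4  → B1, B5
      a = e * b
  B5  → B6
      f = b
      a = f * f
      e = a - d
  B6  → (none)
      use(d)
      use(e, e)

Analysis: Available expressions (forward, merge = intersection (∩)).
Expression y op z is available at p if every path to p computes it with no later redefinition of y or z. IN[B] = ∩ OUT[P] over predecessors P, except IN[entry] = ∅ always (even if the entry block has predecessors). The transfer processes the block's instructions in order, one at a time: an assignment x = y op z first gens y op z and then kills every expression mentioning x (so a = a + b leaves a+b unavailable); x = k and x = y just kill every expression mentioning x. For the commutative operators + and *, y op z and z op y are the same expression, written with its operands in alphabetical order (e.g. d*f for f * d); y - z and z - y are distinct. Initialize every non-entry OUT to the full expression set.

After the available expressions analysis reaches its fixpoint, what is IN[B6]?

Converged values:
  B0:  IN={}  OUT={e+e}
  B1:  IN={}  OUT={d+d, e+f}
  B2:  IN={}  OUT={}
  B3:  IN={}  OUT={}
  B4:  IN={}  OUT={b*e}
  B5:  IN={b*e}  OUT={a-d, f*f}
  B6:  IN={a-d, f*f}  OUT={a-d, f*f}

Merge at B6: IN[B6] = OUT[B5] = {a-d, f*f}

Answer: {a-d, f*f}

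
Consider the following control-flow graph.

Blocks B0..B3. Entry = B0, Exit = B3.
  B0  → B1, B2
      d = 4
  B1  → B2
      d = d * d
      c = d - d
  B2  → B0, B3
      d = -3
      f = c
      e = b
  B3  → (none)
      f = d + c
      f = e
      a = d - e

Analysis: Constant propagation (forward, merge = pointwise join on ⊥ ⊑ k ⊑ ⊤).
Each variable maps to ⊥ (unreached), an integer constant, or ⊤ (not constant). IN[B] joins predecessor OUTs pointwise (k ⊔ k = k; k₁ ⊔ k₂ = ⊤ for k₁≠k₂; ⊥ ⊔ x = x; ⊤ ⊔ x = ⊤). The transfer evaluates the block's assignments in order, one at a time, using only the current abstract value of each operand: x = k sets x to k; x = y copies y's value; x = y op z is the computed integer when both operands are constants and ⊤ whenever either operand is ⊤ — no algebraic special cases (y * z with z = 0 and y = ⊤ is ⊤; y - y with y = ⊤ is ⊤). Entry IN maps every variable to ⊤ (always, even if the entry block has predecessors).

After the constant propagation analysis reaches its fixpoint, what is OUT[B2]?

Fixpoint table:
  B0:   IN=(all ⊤)   OUT={d:4; rest ⊤}
  B1:   IN={d:4; rest ⊤}   OUT={c:0, d:16; rest ⊤}
  B2:   IN=(all ⊤)   OUT={d:-3; rest ⊤}
  B3:   IN={d:-3; rest ⊤}   OUT={d:-3; rest ⊤}

Merge at B2: IN[B2] = OUT[B0] ⊔ OUT[B1] = {a: ⊤, b: ⊤, c: ⊤, d: ⊤, e: ⊤, f: ⊤}
Applying B2's transfer function to that IN value gives OUT[B2] (row B2 above).

Answer: {a: ⊤, b: ⊤, c: ⊤, d: -3, e: ⊤, f: ⊤}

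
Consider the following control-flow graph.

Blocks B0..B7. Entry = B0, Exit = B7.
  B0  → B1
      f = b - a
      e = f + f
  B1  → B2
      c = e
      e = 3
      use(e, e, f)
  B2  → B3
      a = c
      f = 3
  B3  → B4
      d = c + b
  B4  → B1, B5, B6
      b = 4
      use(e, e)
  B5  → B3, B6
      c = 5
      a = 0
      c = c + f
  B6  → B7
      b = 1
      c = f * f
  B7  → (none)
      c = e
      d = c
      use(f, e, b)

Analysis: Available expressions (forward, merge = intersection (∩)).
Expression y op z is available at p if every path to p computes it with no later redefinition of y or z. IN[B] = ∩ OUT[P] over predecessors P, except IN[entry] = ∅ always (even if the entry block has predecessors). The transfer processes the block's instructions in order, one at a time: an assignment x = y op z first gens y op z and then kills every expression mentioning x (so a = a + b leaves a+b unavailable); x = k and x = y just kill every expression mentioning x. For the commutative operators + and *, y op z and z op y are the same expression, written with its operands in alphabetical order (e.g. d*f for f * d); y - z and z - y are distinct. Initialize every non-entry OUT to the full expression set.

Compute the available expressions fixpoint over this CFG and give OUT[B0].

Answer: {b-a, f+f}

Trace:
Per-block solution:
  B0:  IN={}  OUT={b-a, f+f}
  B1:  IN={}  OUT={}
  B2:  IN={}  OUT={}
  B3:  IN={}  OUT={b+c}
  B4:  IN={b+c}  OUT={}
  B5:  IN={}  OUT={}
  B6:  IN={}  OUT={f*f}
  B7:  IN={f*f}  OUT={f*f}

B0 is the boundary node: IN[B0] = {}
Applying B0's transfer function to that IN value gives OUT[B0] (row B0 above).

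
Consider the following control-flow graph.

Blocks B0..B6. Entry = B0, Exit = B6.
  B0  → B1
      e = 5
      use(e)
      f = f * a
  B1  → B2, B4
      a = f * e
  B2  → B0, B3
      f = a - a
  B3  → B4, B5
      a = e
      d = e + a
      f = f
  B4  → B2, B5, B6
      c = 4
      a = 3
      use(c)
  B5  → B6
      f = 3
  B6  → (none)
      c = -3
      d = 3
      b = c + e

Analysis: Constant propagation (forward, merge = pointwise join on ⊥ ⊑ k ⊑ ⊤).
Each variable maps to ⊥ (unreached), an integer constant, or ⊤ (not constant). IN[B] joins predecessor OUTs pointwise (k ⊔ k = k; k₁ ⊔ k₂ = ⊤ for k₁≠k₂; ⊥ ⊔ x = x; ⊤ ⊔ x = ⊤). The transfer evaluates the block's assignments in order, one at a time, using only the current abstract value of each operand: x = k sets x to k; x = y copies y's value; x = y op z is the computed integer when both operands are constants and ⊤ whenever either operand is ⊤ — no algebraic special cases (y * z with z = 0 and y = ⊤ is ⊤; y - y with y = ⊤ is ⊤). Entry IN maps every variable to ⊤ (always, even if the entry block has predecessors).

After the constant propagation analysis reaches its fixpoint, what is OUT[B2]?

Answer: {a: ⊤, b: ⊤, c: ⊤, d: ⊤, e: 5, f: ⊤}

Working:
Fixpoint table:
  B0: | IN=(all ⊤) | OUT={e:5; rest ⊤}
  B1: | IN={e:5; rest ⊤} | OUT={e:5; rest ⊤}
  B2: | IN={e:5; rest ⊤} | OUT={e:5; rest ⊤}
  B3: | IN={e:5; rest ⊤} | OUT={a:5, d:10, e:5; rest ⊤}
  B4: | IN={e:5; rest ⊤} | OUT={a:3, c:4, e:5; rest ⊤}
  B5: | IN={e:5; rest ⊤} | OUT={e:5, f:3; rest ⊤}
  B6: | IN={e:5; rest ⊤} | OUT={b:2, c:-3, d:3, e:5; rest ⊤}

Merge at B2: IN[B2] = OUT[B1] ⊔ OUT[B4] = {a: ⊤, b: ⊤, c: ⊤, d: ⊤, e: 5, f: ⊤}
Applying B2's transfer function to that IN value gives OUT[B2] (row B2 above).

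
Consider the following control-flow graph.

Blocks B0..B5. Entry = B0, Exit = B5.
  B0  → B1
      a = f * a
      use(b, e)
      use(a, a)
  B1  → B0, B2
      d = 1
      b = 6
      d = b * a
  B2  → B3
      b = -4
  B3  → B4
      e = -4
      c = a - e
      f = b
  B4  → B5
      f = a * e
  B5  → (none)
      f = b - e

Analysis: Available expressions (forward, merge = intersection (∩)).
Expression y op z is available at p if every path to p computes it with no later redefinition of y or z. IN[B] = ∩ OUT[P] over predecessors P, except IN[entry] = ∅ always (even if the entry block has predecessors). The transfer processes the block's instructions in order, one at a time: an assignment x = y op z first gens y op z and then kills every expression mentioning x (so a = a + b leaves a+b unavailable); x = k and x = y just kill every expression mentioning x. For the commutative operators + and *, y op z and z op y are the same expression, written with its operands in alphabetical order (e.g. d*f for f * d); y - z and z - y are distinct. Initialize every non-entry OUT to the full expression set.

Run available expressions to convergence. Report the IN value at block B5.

Per-block solution:
  B0: | IN={} | OUT={}
  B1: | IN={} | OUT={a*b}
  B2: | IN={a*b} | OUT={}
  B3: | IN={} | OUT={a-e}
  B4: | IN={a-e} | OUT={a*e, a-e}
  B5: | IN={a*e, a-e} | OUT={a*e, a-e, b-e}

Merge at B5: IN[B5] = OUT[B4] = {a*e, a-e}

Answer: {a*e, a-e}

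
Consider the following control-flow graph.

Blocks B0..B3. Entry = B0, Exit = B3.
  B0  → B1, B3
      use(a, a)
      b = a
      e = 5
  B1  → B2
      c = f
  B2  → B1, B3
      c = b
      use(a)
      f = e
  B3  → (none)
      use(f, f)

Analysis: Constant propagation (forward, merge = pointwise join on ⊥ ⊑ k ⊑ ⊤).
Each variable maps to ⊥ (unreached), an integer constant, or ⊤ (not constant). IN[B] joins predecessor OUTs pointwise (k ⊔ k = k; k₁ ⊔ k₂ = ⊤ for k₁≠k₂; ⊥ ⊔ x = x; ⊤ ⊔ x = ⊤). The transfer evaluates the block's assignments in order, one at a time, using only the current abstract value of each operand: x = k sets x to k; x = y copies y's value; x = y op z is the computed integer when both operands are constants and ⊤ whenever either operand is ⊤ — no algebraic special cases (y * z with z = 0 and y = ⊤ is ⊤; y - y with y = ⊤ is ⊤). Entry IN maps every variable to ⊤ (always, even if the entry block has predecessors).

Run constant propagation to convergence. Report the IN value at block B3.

Answer: {a: ⊤, b: ⊤, c: ⊤, d: ⊤, e: 5, f: ⊤}

Derivation:
Per-block solution:
  B0:   IN=(all ⊤)   OUT={e:5; rest ⊤}
  B1:   IN={e:5; rest ⊤}   OUT={e:5; rest ⊤}
  B2:   IN={e:5; rest ⊤}   OUT={e:5, f:5; rest ⊤}
  B3:   IN={e:5; rest ⊤}   OUT={e:5; rest ⊤}

Merge at B3: IN[B3] = OUT[B0] ⊔ OUT[B2] = {a: ⊤, b: ⊤, c: ⊤, d: ⊤, e: 5, f: ⊤}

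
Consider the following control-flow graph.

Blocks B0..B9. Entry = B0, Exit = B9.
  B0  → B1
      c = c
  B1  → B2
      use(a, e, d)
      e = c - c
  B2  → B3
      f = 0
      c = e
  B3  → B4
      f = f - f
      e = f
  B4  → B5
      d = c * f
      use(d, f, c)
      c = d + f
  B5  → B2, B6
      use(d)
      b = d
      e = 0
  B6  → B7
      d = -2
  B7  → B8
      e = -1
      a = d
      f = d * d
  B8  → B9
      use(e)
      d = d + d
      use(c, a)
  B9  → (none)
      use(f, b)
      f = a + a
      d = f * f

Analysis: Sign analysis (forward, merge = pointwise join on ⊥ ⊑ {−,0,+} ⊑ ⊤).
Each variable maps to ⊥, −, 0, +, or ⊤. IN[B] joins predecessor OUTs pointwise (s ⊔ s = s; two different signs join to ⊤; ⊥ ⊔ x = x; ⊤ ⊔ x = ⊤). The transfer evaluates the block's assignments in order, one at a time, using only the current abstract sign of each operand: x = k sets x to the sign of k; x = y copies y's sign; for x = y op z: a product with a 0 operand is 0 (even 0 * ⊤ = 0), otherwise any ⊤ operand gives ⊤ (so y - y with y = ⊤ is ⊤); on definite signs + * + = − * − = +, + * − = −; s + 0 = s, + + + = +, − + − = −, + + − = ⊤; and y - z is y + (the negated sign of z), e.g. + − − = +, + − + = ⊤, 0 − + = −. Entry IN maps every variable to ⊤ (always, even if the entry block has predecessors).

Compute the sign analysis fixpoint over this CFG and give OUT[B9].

Per-block solution:
  B0:  IN=(all ⊤)  OUT=(all ⊤)
  B1:  IN=(all ⊤)  OUT=(all ⊤)
  B2:  IN=(all ⊤)  OUT={f:0; rest ⊤}
  B3:  IN={f:0; rest ⊤}  OUT={e:0, f:0; rest ⊤}
  B4:  IN={e:0, f:0; rest ⊤}  OUT={c:0, d:0, e:0, f:0; rest ⊤}
  B5:  IN={c:0, d:0, e:0, f:0; rest ⊤}  OUT={b:0, c:0, d:0, e:0, f:0; rest ⊤}
  B6:  IN={b:0, c:0, d:0, e:0, f:0; rest ⊤}  OUT={b:0, c:0, d:-, e:0, f:0; rest ⊤}
  B7:  IN={b:0, c:0, d:-, e:0, f:0; rest ⊤}  OUT={a:-, b:0, c:0, d:-, e:-, f:+; rest ⊤}
  B8:  IN={a:-, b:0, c:0, d:-, e:-, f:+; rest ⊤}  OUT={a:-, b:0, c:0, d:-, e:-, f:+; rest ⊤}
  B9:  IN={a:-, b:0, c:0, d:-, e:-, f:+; rest ⊤}  OUT={a:-, b:0, c:0, d:+, e:-, f:-; rest ⊤}

Merge at B9: IN[B9] = OUT[B8] = {a: -, b: 0, c: 0, d: -, e: -, f: +}
Applying B9's transfer function to that IN value gives OUT[B9] (row B9 above).

Answer: {a: -, b: 0, c: 0, d: +, e: -, f: -}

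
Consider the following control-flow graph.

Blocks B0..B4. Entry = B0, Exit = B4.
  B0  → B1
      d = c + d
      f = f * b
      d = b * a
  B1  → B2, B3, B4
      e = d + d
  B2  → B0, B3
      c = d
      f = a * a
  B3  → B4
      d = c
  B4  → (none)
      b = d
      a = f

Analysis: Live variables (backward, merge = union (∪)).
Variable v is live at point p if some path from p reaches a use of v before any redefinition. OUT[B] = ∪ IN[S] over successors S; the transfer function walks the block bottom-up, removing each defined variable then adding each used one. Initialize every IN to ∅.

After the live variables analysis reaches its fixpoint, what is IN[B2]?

Answer: {a, b, d}

Trace:
Fixpoint table:
  B0: | IN={a, b, c, d, f} | OUT={a, b, c, d, f}
  B1: | IN={a, b, c, d, f} | OUT={a, b, c, d, f}
  B2: | IN={a, b, d} | OUT={a, b, c, d, f}
  B3: | IN={c, f} | OUT={d, f}
  B4: | IN={d, f} | OUT={}

Merge at B2: OUT[B2] = IN[B0] ⊔ IN[B3] = {a, b, c, d, f}
Applying B2's transfer function to that OUT value gives IN[B2] (row B2 above).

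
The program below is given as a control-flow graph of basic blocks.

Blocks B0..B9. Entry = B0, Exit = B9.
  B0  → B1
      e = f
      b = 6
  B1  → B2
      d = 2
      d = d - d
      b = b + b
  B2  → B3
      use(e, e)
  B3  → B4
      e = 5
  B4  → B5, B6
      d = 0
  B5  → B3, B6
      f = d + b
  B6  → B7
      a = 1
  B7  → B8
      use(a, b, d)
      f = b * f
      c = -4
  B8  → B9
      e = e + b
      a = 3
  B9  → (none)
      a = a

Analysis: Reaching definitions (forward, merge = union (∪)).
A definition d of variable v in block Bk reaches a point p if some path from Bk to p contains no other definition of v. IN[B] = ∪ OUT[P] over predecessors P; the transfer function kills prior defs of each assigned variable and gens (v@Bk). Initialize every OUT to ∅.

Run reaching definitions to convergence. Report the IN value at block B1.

Per-block solution:
  B0:  IN={}  OUT={b@B0, e@B0}
  B1:  IN={b@B0, e@B0}  OUT={b@B1, d@B1, e@B0}
  B2:  IN={b@B1, d@B1, e@B0}  OUT={b@B1, d@B1, e@B0}
  B3:  IN={b@B1, d@B1, d@B4, e@B0, e@B3, f@B5}  OUT={b@B1, d@B1, d@B4, e@B3, f@B5}
  B4:  IN={b@B1, d@B1, d@B4, e@B3, f@B5}  OUT={b@B1, d@B4, e@B3, f@B5}
  B5:  IN={b@B1, d@B4, e@B3, f@B5}  OUT={b@B1, d@B4, e@B3, f@B5}
  B6:  IN={b@B1, d@B4, e@B3, f@B5}  OUT={a@B6, b@B1, d@B4, e@B3, f@B5}
  B7:  IN={a@B6, b@B1, d@B4, e@B3, f@B5}  OUT={a@B6, b@B1, c@B7, d@B4, e@B3, f@B7}
  B8:  IN={a@B6, b@B1, c@B7, d@B4, e@B3, f@B7}  OUT={a@B8, b@B1, c@B7, d@B4, e@B8, f@B7}
  B9:  IN={a@B8, b@B1, c@B7, d@B4, e@B8, f@B7}  OUT={a@B9, b@B1, c@B7, d@B4, e@B8, f@B7}

Merge at B1: IN[B1] = OUT[B0] = {b@B0, e@B0}

Answer: {b@B0, e@B0}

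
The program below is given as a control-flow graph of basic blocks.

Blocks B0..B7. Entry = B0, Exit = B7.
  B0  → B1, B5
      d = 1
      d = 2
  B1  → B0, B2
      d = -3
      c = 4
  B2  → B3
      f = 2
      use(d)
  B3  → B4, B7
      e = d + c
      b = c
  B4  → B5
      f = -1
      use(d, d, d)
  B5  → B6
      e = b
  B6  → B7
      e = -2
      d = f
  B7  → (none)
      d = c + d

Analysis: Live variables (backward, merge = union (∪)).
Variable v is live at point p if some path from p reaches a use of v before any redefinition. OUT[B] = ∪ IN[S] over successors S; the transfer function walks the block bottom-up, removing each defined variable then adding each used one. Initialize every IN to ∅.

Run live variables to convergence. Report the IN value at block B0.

Fixpoint table:
  B0:   IN={b, c, f}   OUT={b, c, f}
  B1:   IN={b, f}   OUT={b, c, d, f}
  B2:   IN={c, d}   OUT={c, d}
  B3:   IN={c, d}   OUT={b, c, d}
  B4:   IN={b, c, d}   OUT={b, c, f}
  B5:   IN={b, c, f}   OUT={c, f}
  B6:   IN={c, f}   OUT={c, d}
  B7:   IN={c, d}   OUT={}

Merge at B0: OUT[B0] = IN[B1] ⊔ IN[B5] = {b, c, f}
Applying B0's transfer function to that OUT value gives IN[B0] (row B0 above).

Answer: {b, c, f}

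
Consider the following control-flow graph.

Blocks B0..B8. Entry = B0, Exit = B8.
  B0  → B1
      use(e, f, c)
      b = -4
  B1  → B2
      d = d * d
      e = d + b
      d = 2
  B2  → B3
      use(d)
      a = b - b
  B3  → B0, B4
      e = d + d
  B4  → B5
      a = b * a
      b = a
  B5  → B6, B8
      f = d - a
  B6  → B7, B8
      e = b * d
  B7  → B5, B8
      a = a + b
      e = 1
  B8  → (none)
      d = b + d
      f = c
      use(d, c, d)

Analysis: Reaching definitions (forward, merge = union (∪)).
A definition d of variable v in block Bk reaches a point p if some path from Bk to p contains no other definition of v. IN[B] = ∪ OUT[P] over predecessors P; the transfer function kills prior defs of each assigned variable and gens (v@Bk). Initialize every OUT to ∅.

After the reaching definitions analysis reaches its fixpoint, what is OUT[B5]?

Answer: {a@B4, a@B7, b@B4, d@B1, e@B3, e@B7, f@B5}

Trace:
Fixpoint table:
  B0:   IN={a@B2, b@B0, d@B1, e@B3}   OUT={a@B2, b@B0, d@B1, e@B3}
  B1:   IN={a@B2, b@B0, d@B1, e@B3}   OUT={a@B2, b@B0, d@B1, e@B1}
  B2:   IN={a@B2, b@B0, d@B1, e@B1}   OUT={a@B2, b@B0, d@B1, e@B1}
  B3:   IN={a@B2, b@B0, d@B1, e@B1}   OUT={a@B2, b@B0, d@B1, e@B3}
  B4:   IN={a@B2, b@B0, d@B1, e@B3}   OUT={a@B4, b@B4, d@B1, e@B3}
  B5:   IN={a@B4, a@B7, b@B4, d@B1, e@B3, e@B7, f@B5}   OUT={a@B4, a@B7, b@B4, d@B1, e@B3, e@B7, f@B5}
  B6:   IN={a@B4, a@B7, b@B4, d@B1, e@B3, e@B7, f@B5}   OUT={a@B4, a@B7, b@B4, d@B1, e@B6, f@B5}
  B7:   IN={a@B4, a@B7, b@B4, d@B1, e@B6, f@B5}   OUT={a@B7, b@B4, d@B1, e@B7, f@B5}
  B8:   IN={a@B4, a@B7, b@B4, d@B1, e@B3, e@B6, e@B7, f@B5}   OUT={a@B4, a@B7, b@B4, d@B8, e@B3, e@B6, e@B7, f@B8}

Merge at B5: IN[B5] = OUT[B4] ⊔ OUT[B7] = {a@B4, a@B7, b@B4, d@B1, e@B3, e@B7, f@B5}
Applying B5's transfer function to that IN value gives OUT[B5] (row B5 above).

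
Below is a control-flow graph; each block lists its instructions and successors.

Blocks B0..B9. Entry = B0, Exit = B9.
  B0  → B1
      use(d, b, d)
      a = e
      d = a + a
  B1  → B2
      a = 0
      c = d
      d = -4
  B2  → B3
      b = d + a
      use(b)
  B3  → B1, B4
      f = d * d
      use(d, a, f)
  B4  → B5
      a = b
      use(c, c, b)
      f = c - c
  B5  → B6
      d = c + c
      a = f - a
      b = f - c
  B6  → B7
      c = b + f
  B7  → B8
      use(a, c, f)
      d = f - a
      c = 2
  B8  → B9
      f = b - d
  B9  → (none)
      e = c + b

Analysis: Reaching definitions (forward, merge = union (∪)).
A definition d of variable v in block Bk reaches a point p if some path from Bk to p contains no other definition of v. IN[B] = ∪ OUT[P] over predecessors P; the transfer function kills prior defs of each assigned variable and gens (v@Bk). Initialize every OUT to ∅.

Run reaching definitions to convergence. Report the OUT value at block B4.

Fixpoint table:
  B0:  IN={}  OUT={a@B0, d@B0}
  B1:  IN={a@B0, a@B1, b@B2, c@B1, d@B0, d@B1, f@B3}  OUT={a@B1, b@B2, c@B1, d@B1, f@B3}
  B2:  IN={a@B1, b@B2, c@B1, d@B1, f@B3}  OUT={a@B1, b@B2, c@B1, d@B1, f@B3}
  B3:  IN={a@B1, b@B2, c@B1, d@B1, f@B3}  OUT={a@B1, b@B2, c@B1, d@B1, f@B3}
  B4:  IN={a@B1, b@B2, c@B1, d@B1, f@B3}  OUT={a@B4, b@B2, c@B1, d@B1, f@B4}
  B5:  IN={a@B4, b@B2, c@B1, d@B1, f@B4}  OUT={a@B5, b@B5, c@B1, d@B5, f@B4}
  B6:  IN={a@B5, b@B5, c@B1, d@B5, f@B4}  OUT={a@B5, b@B5, c@B6, d@B5, f@B4}
  B7:  IN={a@B5, b@B5, c@B6, d@B5, f@B4}  OUT={a@B5, b@B5, c@B7, d@B7, f@B4}
  B8:  IN={a@B5, b@B5, c@B7, d@B7, f@B4}  OUT={a@B5, b@B5, c@B7, d@B7, f@B8}
  B9:  IN={a@B5, b@B5, c@B7, d@B7, f@B8}  OUT={a@B5, b@B5, c@B7, d@B7, e@B9, f@B8}

Merge at B4: IN[B4] = OUT[B3] = {a@B1, b@B2, c@B1, d@B1, f@B3}
Applying B4's transfer function to that IN value gives OUT[B4] (row B4 above).

Answer: {a@B4, b@B2, c@B1, d@B1, f@B4}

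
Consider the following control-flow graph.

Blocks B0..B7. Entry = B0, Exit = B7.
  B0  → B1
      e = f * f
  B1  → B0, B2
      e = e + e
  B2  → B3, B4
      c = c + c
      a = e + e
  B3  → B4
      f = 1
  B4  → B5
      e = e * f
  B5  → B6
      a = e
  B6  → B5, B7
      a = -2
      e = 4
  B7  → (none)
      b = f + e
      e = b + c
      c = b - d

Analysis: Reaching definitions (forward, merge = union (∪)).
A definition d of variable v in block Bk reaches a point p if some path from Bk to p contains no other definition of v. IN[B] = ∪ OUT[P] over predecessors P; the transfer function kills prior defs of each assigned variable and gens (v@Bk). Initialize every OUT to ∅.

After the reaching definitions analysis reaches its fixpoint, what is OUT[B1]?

Answer: {e@B1}

Trace:
Converged values:
  B0:  IN={e@B1}  OUT={e@B0}
  B1:  IN={e@B0}  OUT={e@B1}
  B2:  IN={e@B1}  OUT={a@B2, c@B2, e@B1}
  B3:  IN={a@B2, c@B2, e@B1}  OUT={a@B2, c@B2, e@B1, f@B3}
  B4:  IN={a@B2, c@B2, e@B1, f@B3}  OUT={a@B2, c@B2, e@B4, f@B3}
  B5:  IN={a@B2, a@B6, c@B2, e@B4, e@B6, f@B3}  OUT={a@B5, c@B2, e@B4, e@B6, f@B3}
  B6:  IN={a@B5, c@B2, e@B4, e@B6, f@B3}  OUT={a@B6, c@B2, e@B6, f@B3}
  B7:  IN={a@B6, c@B2, e@B6, f@B3}  OUT={a@B6, b@B7, c@B7, e@B7, f@B3}

Merge at B1: IN[B1] = OUT[B0] = {e@B0}
Applying B1's transfer function to that IN value gives OUT[B1] (row B1 above).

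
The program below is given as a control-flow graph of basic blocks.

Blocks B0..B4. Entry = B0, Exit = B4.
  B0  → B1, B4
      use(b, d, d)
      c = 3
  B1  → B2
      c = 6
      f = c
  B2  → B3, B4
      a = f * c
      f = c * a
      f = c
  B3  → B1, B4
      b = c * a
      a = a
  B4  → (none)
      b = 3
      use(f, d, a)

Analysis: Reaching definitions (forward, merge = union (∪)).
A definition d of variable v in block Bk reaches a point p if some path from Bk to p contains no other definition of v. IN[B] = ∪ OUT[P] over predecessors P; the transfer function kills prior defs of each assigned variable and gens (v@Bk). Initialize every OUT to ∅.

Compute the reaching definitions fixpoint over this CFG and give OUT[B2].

Fixpoint table:
  B0: | IN={} | OUT={c@B0}
  B1: | IN={a@B3, b@B3, c@B0, c@B1, f@B2} | OUT={a@B3, b@B3, c@B1, f@B1}
  B2: | IN={a@B3, b@B3, c@B1, f@B1} | OUT={a@B2, b@B3, c@B1, f@B2}
  B3: | IN={a@B2, b@B3, c@B1, f@B2} | OUT={a@B3, b@B3, c@B1, f@B2}
  B4: | IN={a@B2, a@B3, b@B3, c@B0, c@B1, f@B2} | OUT={a@B2, a@B3, b@B4, c@B0, c@B1, f@B2}

Merge at B2: IN[B2] = OUT[B1] = {a@B3, b@B3, c@B1, f@B1}
Applying B2's transfer function to that IN value gives OUT[B2] (row B2 above).

Answer: {a@B2, b@B3, c@B1, f@B2}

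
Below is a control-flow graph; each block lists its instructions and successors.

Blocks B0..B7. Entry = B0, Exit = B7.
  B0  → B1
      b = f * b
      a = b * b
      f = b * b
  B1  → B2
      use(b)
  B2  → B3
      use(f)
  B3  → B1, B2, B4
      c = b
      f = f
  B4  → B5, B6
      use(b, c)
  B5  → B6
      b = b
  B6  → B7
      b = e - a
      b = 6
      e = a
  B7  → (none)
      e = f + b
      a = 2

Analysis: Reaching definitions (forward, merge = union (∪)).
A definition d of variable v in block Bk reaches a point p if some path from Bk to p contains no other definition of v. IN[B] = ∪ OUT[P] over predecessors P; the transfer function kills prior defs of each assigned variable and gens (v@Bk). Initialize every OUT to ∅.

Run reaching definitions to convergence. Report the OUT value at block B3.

Answer: {a@B0, b@B0, c@B3, f@B3}

Trace:
Per-block solution:
  B0:   IN={}   OUT={a@B0, b@B0, f@B0}
  B1:   IN={a@B0, b@B0, c@B3, f@B0, f@B3}   OUT={a@B0, b@B0, c@B3, f@B0, f@B3}
  B2:   IN={a@B0, b@B0, c@B3, f@B0, f@B3}   OUT={a@B0, b@B0, c@B3, f@B0, f@B3}
  B3:   IN={a@B0, b@B0, c@B3, f@B0, f@B3}   OUT={a@B0, b@B0, c@B3, f@B3}
  B4:   IN={a@B0, b@B0, c@B3, f@B3}   OUT={a@B0, b@B0, c@B3, f@B3}
  B5:   IN={a@B0, b@B0, c@B3, f@B3}   OUT={a@B0, b@B5, c@B3, f@B3}
  B6:   IN={a@B0, b@B0, b@B5, c@B3, f@B3}   OUT={a@B0, b@B6, c@B3, e@B6, f@B3}
  B7:   IN={a@B0, b@B6, c@B3, e@B6, f@B3}   OUT={a@B7, b@B6, c@B3, e@B7, f@B3}

Merge at B3: IN[B3] = OUT[B2] = {a@B0, b@B0, c@B3, f@B0, f@B3}
Applying B3's transfer function to that IN value gives OUT[B3] (row B3 above).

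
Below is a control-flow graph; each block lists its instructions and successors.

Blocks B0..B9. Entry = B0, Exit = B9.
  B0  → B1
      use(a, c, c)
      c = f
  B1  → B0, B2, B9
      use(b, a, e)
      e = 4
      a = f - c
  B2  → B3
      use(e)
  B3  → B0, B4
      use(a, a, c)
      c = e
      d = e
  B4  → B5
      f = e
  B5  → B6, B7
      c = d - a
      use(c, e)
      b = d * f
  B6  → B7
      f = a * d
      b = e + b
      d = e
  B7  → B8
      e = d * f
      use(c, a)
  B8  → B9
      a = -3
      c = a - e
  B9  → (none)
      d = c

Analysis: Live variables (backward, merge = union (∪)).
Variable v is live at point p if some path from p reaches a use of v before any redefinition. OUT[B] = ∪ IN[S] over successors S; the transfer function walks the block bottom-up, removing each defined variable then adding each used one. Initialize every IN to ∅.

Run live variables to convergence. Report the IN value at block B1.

Converged values:
  B0:   IN={a, b, c, e, f}   OUT={a, b, c, e, f}
  B1:   IN={a, b, c, e, f}   OUT={a, b, c, e, f}
  B2:   IN={a, b, c, e, f}   OUT={a, b, c, e, f}
  B3:   IN={a, b, c, e, f}   OUT={a, b, c, d, e, f}
  B4:   IN={a, d, e}   OUT={a, d, e, f}
  B5:   IN={a, d, e, f}   OUT={a, b, c, d, e, f}
  B6:   IN={a, b, c, d, e}   OUT={a, c, d, f}
  B7:   IN={a, c, d, f}   OUT={e}
  B8:   IN={e}   OUT={c}
  B9:   IN={c}   OUT={}

Merge at B1: OUT[B1] = IN[B0] ⊔ IN[B2] ⊔ IN[B9] = {a, b, c, e, f}
Applying B1's transfer function to that OUT value gives IN[B1] (row B1 above).

Answer: {a, b, c, e, f}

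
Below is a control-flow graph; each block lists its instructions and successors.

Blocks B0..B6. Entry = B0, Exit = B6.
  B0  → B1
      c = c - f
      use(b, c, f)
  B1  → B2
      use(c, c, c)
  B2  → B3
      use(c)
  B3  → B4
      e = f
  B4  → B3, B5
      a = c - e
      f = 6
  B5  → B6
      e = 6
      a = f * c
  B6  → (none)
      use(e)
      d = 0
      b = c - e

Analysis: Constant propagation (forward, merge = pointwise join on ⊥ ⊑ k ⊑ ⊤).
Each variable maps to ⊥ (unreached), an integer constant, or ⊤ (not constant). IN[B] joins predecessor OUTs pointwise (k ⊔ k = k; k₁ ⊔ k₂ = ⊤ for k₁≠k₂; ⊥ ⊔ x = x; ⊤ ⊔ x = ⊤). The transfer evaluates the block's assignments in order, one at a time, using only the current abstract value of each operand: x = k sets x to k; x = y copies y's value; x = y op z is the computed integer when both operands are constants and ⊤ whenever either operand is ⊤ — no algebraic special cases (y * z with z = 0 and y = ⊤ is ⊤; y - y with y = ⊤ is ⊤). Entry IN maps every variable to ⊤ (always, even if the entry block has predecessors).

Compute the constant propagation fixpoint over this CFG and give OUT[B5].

Converged values:
  B0:   IN=(all ⊤)   OUT=(all ⊤)
  B1:   IN=(all ⊤)   OUT=(all ⊤)
  B2:   IN=(all ⊤)   OUT=(all ⊤)
  B3:   IN=(all ⊤)   OUT=(all ⊤)
  B4:   IN=(all ⊤)   OUT={f:6; rest ⊤}
  B5:   IN={f:6; rest ⊤}   OUT={e:6, f:6; rest ⊤}
  B6:   IN={e:6, f:6; rest ⊤}   OUT={d:0, e:6, f:6; rest ⊤}

Merge at B5: IN[B5] = OUT[B4] = {a: ⊤, b: ⊤, c: ⊤, d: ⊤, e: ⊤, f: 6}
Applying B5's transfer function to that IN value gives OUT[B5] (row B5 above).

Answer: {a: ⊤, b: ⊤, c: ⊤, d: ⊤, e: 6, f: 6}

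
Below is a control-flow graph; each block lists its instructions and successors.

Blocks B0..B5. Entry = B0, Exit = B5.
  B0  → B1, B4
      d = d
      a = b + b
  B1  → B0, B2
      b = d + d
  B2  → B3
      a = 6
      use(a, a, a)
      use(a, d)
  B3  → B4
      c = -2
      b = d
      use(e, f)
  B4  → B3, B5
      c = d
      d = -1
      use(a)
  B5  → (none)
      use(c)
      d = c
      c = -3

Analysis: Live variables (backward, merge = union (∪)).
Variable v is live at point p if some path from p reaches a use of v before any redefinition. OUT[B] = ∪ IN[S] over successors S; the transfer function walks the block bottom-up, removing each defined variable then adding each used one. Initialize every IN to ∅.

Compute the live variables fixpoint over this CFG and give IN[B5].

Converged values:
  B0:   IN={b, d, e, f}   OUT={a, d, e, f}
  B1:   IN={d, e, f}   OUT={b, d, e, f}
  B2:   IN={d, e, f}   OUT={a, d, e, f}
  B3:   IN={a, d, e, f}   OUT={a, d, e, f}
  B4:   IN={a, d, e, f}   OUT={a, c, d, e, f}
  B5:   IN={c}   OUT={}

B5 is the boundary node: OUT[B5] = {}
Applying B5's transfer function to that OUT value gives IN[B5] (row B5 above).

Answer: {c}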